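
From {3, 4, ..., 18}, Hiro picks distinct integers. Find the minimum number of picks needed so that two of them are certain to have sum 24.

Two chosen integers sum to 24 exactly when both halves of some pair {x, 24−x} with 6 ≤ x ≤ 24−x ≤ 18 are chosen — 6 such pairs.
The remaining 4 elements (those with no distinct partner in range) can never complete a 24-sum, so the worst case takes all of them and one from each pair: 4 + 6 = 10.
By pigeonhole, the 11th integer has to be the second member of some pair, so 10 + 1 = 11.

11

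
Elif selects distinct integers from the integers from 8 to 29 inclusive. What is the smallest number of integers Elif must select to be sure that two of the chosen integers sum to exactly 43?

15

A set avoiding the sum 43 can contain at most one of each pair {x, 43−x}, plus the 6 elements whose complement lies outside the range.
The integers 8, …, 21 (14 of them) are such a set: any two sum to at least 8+9 = 17 and at most 20+21 = 41 < 43.
By pigeonhole, any 15th integer completes one of the 8 pairs, so 15 choices force a sum of 43.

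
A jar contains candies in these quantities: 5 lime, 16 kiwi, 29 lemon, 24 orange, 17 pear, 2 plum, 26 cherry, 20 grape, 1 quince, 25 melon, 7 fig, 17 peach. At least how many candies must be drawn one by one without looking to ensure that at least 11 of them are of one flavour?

96

An adversary could hand out at most 10 candies per flavour (4 flavours run out sooner): 5 + 10 + 10 + 10 + 10 + 2 + 10 + 10 + 1 + 10 + 7 + 10 = 95 candies and still no flavour has 11.
One more candy lands in a flavour already at 10, so 96 draws are enough and 95 are not.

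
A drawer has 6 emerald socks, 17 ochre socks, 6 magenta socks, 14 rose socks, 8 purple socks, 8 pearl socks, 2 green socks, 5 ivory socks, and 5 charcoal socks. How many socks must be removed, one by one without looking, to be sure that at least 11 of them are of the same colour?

The 9 colours are the holes; the socks drawn are the pigeons.
To avoid 11 of any one colour, the worst case takes at most 10 of each colour, or every sock of a colour that has fewer than 10.
That gives 6 + 10 + 6 + 10 + 8 + 8 + 2 + 5 + 5 = 60 socks with no colour reaching 11.
The next sock forces some colour to 11, so 60 + 1 = 61.

61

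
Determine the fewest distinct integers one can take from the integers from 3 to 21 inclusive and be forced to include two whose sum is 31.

14

Two chosen integers sum to 31 exactly when both halves of some pair {x, 31−x} with 10 ≤ x ≤ 31−x ≤ 21 are chosen — 6 such pairs.
The remaining 7 elements (those with no distinct partner in range) can never complete a 31-sum, so the worst case takes all of them and one from each pair: 7 + 6 = 13.
By the pigeonhole principle, the 14th integer has to be the second member of some pair, so 13 + 1 = 14.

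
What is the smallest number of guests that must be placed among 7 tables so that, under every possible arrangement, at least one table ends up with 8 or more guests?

With 49 guests one could put exactly 7 in each of the 7 tables, and no table would reach 8.
One more guest must land in a table that already has 7, giving it 8.
So 7 × 7 + 1 = 50 guests are required.

50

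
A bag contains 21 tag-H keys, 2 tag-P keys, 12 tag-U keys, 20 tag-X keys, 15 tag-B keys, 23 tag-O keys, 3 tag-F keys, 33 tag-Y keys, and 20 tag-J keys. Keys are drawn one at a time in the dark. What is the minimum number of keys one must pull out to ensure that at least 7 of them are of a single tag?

48

An adversary could hand out at most 6 keys per tag (tag-P, tag-F run out sooner): 6 + 2 + 6 + 6 + 6 + 6 + 3 + 6 + 6 = 47 keys and still no tag has 7.
By the pigeonhole principle, one more key lands in a tag already at 6, so 48 draws are enough and 47 are not.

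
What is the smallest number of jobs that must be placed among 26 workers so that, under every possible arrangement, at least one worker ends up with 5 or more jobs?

105

With 104 jobs one could put exactly 4 in each of the 26 workers, and no worker would reach 5.
Pigeonhole: one more job must land in a worker that already has 4, giving it 5.
So 26 × 4 + 1 = 105 jobs are required.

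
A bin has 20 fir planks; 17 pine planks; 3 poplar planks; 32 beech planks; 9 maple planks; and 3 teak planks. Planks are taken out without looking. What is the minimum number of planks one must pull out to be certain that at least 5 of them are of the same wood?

An adversary could hand out at most 4 planks per wood (poplar, teak run out sooner): 4 + 4 + 3 + 4 + 4 + 3 = 22 planks and still no wood has 5.
By the pigeonhole principle, one more plank lands in a wood already at 4, so 23 draws are enough and 22 are not.

23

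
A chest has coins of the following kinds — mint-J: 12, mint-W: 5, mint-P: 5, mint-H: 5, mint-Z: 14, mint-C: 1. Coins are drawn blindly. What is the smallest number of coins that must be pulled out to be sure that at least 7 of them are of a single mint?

The 6 mints are the holes; the coins drawn are the pigeons.
To avoid 7 of any one mint, the worst case takes at most 6 of each mint, or every coin of a mint that has fewer than 6.
That gives 6 + 5 + 5 + 5 + 6 + 1 = 28 coins with no mint reaching 7.
The next coin forces some mint to 7, so 28 + 1 = 29.

29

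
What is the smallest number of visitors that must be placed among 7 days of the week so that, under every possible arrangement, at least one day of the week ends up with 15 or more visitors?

99

With 98 visitors one could put exactly 14 in each of the 7 days of the week, and no day of the week would reach 15.
Pigeonhole: one more visitor must land in a day of the week that already has 14, giving it 15.
So 7 × 14 + 1 = 99 visitors are required.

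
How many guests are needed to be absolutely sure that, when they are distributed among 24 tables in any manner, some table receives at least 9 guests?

With 192 guests one could put exactly 8 in each of the 24 tables, and no table would reach 9.
By the pigeonhole principle, one more guest must land in a table that already has 8, giving it 9.
So 24 × 8 + 1 = 193 guests are required.

193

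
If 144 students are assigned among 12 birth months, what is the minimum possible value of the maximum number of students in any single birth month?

The 12 birth months are the holes and the 144 students are the pigeons.
If every birth month held at most 11 students, the total would be at most 12 × 11 = 132, which is less than 144.
So some birth month holds at least ⌈144/12⌉ = 12 students.

12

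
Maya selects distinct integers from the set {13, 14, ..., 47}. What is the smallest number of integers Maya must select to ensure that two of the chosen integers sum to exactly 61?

A set avoiding the sum 61 can contain at most one of each pair {x, 61−x}, plus the 1 element whose complement lies outside the range.
The integers 13, …, 30 (18 of them) are such a set: any two sum to at least 13+14 = 27 and at most 29+30 = 59 < 61.
Pigeonhole: any 19th integer completes one of the 17 pairs, so 19 choices force a sum of 61.

19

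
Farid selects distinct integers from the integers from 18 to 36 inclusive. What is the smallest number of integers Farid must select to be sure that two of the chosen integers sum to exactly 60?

A set avoiding the sum 60 can contain at most one of each pair {x, 60−x}, plus the 7 elements whose complement lies outside the range or equal to its own complement.
The integers 18, …, 30 (13 of them) are such a set: any two sum to at least 18+19 = 37 and at most 29+30 = 59 < 60.
Pigeonhole: any 14th integer completes one of the 6 pairs, so 14 choices force a sum of 60.

14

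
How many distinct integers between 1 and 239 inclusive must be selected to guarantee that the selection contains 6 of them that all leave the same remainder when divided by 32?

By pigeonhole, the 32 residue classes mod 32 are the pigeonholes.
With 160 integers one could put 5 in each residue class and have no class reach 6.
The 161st integer pushes some class to 6, so 32·5 + 1 = 161.

161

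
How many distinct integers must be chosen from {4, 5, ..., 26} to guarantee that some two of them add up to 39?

Group the elements by complementary pair {x, 39−x}: {13,26}, {14,25}, {15,24}, …, giving 7 two-element pairs and 9 integers whose partner 39−x falls outside [4,26].
By the pigeonhole principle, treating each of those 16 groups as a pigeonhole, one can pick one integer per group — 16 integers — with no two summing to 39.
The 17th integer lands in an occupied pair, forcing a sum of 39.

17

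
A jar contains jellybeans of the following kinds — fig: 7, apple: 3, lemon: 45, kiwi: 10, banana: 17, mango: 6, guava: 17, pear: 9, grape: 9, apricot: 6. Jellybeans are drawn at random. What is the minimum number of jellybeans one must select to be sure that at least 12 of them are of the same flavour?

An adversary could hand out at most 11 jellybeans per flavour (7 flavours run out sooner): 7 + 3 + 11 + 10 + 11 + 6 + 11 + 9 + 9 + 6 = 83 jellybeans and still no flavour has 12.
By the pigeonhole principle, one more jellybean lands in a flavour already at 11, so 84 draws are enough and 83 are not.

84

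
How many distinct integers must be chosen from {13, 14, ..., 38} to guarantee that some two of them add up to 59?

18

Group the elements by complementary pair {x, 59−x}: {21,38}, {22,37}, {23,36}, …, giving 9 two-element pairs and 8 integers whose partner 59−x falls outside [13,38].
Treating each of those 17 groups as a pigeonhole, one can pick one integer per group — 17 integers — with no two summing to 59.
The 18th integer lands in an occupied pair, forcing a sum of 59.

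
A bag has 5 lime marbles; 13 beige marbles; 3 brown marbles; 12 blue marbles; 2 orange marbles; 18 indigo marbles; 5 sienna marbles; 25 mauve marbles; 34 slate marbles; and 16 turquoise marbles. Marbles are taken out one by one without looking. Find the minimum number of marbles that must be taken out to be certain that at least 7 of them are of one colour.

52

The 10 colours are the holes; the marbles drawn are the pigeons.
To avoid 7 of any one colour, the worst case takes at most 6 of each colour, or every marble of a colour that has fewer than 6.
That gives 5 + 6 + 3 + 6 + 2 + 6 + 5 + 6 + 6 + 6 = 51 marbles with no colour reaching 7.
The next marble forces some colour to 7, so 51 + 1 = 52.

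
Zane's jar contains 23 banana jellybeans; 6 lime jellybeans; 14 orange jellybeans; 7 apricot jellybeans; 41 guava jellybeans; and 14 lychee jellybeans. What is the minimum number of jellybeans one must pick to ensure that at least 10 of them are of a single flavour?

Put each drawn jellybean into a box by flavour. The largest draw with every box below 10 takes min(count, 9) from each flavour; flavours with fewer than 9 contribute all they have.
Σ min(cᵢ, 9) = 9 + 6 + 9 + 7 + 9 + 9 = 49.
Draw number 49 + 1 = 50 must push one box to 10.

50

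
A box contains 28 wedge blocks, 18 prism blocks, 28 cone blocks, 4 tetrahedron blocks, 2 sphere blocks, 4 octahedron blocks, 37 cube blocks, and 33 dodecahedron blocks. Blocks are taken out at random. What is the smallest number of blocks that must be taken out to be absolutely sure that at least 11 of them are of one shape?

By the pigeonhole principle, the 8 shapes are the holes; the blocks drawn are the pigeons.
To avoid 11 of any one shape, the worst case takes at most 10 of each shape, or every block of a shape that has fewer than 10.
That gives 10 + 10 + 10 + 4 + 2 + 4 + 10 + 10 = 60 blocks with no shape reaching 11.
The next block forces some shape to 11, so 60 + 1 = 61.

61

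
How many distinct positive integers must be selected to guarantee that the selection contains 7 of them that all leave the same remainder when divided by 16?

97

The 16 residue classes mod 16 are the pigeonholes.
With 96 integers one could put 6 in each residue class and have no class reach 7.
The 97th integer pushes some class to 7, so 16·6 + 1 = 97.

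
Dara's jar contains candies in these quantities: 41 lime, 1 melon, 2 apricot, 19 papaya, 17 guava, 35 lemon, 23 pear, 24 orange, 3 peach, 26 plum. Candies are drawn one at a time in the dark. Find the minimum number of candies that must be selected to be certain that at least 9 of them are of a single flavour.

By the pigeonhole principle, put each drawn candy into a box by flavour. The largest draw with every box below 9 takes min(count, 8) from each flavour; flavours with fewer than 8 contribute all they have.
Σ min(cᵢ, 8) = 8 + 1 + 2 + 8 + 8 + 8 + 8 + 8 + 3 + 8 = 62.
Draw number 62 + 1 = 63 must push one box to 9.

63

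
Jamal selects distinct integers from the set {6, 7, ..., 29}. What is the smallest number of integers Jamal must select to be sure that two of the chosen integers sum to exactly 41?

16

Two chosen integers sum to 41 exactly when both halves of some pair {x, 41−x} with 12 ≤ x ≤ 41−x ≤ 29 are chosen — 9 such pairs.
The remaining 6 elements (those with no distinct partner in range) can never complete a 41-sum, so the worst case takes all of them and one from each pair: 6 + 9 = 15.
By pigeonhole, the 16th integer has to be the second member of some pair, so 15 + 1 = 16.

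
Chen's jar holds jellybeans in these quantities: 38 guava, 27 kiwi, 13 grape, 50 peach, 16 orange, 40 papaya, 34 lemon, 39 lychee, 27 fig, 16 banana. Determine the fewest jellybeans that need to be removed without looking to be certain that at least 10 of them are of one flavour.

An adversary could hand out at most 9 jellybeans per flavour: 9 + 9 + 9 + 9 + 9 + 9 + 9 + 9 + 9 + 9 = 90 jellybeans and still no flavour has 10.
By pigeonhole, one more jellybean lands in a flavour already at 9, so 91 draws are enough and 90 are not.

91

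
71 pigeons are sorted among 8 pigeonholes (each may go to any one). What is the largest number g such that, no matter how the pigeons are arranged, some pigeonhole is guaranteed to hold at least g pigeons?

The 8 pigeonholes are the holes and the 71 pigeons are the pigeons.
If every pigeonhole held at most 8 pigeons, the total would be at most 8 × 8 = 64, which is less than 71.
So some pigeonhole holds at least ⌈71/8⌉ = 9 pigeons.

9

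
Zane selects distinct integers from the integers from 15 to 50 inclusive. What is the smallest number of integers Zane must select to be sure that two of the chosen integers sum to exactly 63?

20

A set avoiding the sum 63 can contain at most one of each pair {x, 63−x}, plus the 2 elements whose complement lies outside the range.
The integers 32, …, 50 (19 of them) are such a set: any two sum to at least 32+33 = 65 > 63.
Pigeonhole: any 20th integer completes one of the 17 pairs, so 20 choices force a sum of 63.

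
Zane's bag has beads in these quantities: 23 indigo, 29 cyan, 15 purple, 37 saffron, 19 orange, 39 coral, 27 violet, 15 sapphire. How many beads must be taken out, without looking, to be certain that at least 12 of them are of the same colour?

89

By the pigeonhole principle, put each drawn bead into a box by colour. The largest draw with every box below 12 takes min(count, 11) from each colour.
Σ min(cᵢ, 11) = 11 + 11 + 11 + 11 + 11 + 11 + 11 + 11 = 88.
Draw number 88 + 1 = 89 must push one box to 12.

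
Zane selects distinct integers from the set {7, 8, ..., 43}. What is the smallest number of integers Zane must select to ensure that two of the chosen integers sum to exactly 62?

26

Group the elements by complementary pair {x, 62−x}: {19,43}, {20,42}, {21,41}, …, giving 12 two-element pairs; the single value 31 (it cannot pair with itself since the integers are distinct); and 12 integers whose partner 62−x falls outside [7,43].
By the pigeonhole principle, treating each of those 25 groups as a pigeonhole, one can pick one integer per group — 25 integers — with no two summing to 62.
The 26th integer lands in an occupied pair, forcing a sum of 62.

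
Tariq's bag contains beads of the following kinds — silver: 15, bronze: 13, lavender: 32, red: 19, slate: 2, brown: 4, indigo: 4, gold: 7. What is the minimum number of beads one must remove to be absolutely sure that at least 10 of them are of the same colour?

By the pigeonhole principle, put each drawn bead into a box by colour. The largest draw with every box below 10 takes min(count, 9) from each colour; colours with fewer than 9 contribute all they have.
Σ min(cᵢ, 9) = 9 + 9 + 9 + 9 + 2 + 4 + 4 + 7 = 53.
Draw number 53 + 1 = 54 must push one box to 10.

54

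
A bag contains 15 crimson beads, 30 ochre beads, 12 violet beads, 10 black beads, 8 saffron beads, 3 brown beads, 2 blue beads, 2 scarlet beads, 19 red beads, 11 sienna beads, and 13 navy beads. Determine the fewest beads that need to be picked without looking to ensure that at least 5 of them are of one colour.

An adversary could hand out at most 4 beads per colour (brown, blue, scarlet run out sooner): 4 + 4 + 4 + 4 + 4 + 3 + 2 + 2 + 4 + 4 + 4 = 39 beads and still no colour has 5.
One more bead lands in a colour already at 4, so 40 draws are enough and 39 are not.

40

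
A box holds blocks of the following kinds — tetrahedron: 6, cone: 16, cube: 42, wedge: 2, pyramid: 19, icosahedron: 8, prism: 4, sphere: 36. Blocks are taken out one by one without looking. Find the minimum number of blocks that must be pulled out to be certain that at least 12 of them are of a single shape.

65

The 8 shapes are the holes; the blocks drawn are the pigeons.
To avoid 12 of any one shape, the worst case takes at most 11 of each shape, or every block of a shape that has fewer than 11.
That gives 6 + 11 + 11 + 2 + 11 + 8 + 4 + 11 = 64 blocks with no shape reaching 12.
The next block forces some shape to 12, so 64 + 1 = 65.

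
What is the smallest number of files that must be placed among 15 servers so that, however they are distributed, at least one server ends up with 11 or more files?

151

With 150 files one could put exactly 10 in each of the 15 servers, and no server would reach 11.
By pigeonhole, one more file must land in a server that already has 10, giving it 11.
So 15 × 10 + 1 = 151 files are required.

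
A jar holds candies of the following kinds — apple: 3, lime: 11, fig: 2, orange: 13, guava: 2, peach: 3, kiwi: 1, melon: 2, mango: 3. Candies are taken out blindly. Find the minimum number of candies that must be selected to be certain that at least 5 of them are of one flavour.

25

An adversary could hand out at most 4 candies per flavour (7 flavours run out sooner): 3 + 4 + 2 + 4 + 2 + 3 + 1 + 2 + 3 = 24 candies and still no flavour has 5.
One more candy lands in a flavour already at 4, so 25 draws are enough and 24 are not.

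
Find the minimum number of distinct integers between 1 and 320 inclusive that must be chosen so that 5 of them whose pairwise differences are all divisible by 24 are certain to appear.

97

Integers whose pairwise differences are multiples of 24 are exactly those sharing a remainder mod 24. The 24 residue classes mod 24 are the pigeonholes.
With 96 integers one could put 4 in each residue class and have no class reach 5.
The 97th integer pushes some class to 5, so 24·4 + 1 = 97.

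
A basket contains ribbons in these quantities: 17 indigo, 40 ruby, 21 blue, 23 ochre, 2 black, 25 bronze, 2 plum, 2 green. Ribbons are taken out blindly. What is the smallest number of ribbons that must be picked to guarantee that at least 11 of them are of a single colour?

57

Pigeonhole: put each drawn ribbon into a box by colour. The largest draw with every box below 11 takes min(count, 10) from each colour; colours with fewer than 10 contribute all they have.
Σ min(cᵢ, 10) = 10 + 10 + 10 + 10 + 2 + 10 + 2 + 2 = 56.
Draw number 56 + 1 = 57 must push one box to 11.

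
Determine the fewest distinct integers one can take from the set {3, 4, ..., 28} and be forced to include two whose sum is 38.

18

A set avoiding the sum 38 can contain at most one of each pair {x, 38−x}, plus the 8 elements whose complement lies outside the range or equal to its own complement.
The integers 3, …, 19 (17 of them) are such a set: any two sum to at least 3+4 = 7 and at most 18+19 = 37 < 38.
By pigeonhole, any 18th integer completes one of the 9 pairs, so 18 choices force a sum of 38.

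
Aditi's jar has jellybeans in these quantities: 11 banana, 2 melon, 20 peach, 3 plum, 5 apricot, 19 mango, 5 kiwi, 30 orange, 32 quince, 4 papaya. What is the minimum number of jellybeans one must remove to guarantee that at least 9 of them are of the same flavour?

60

By pigeonhole, put each drawn jellybean into a box by flavour. The largest draw with every box below 9 takes min(count, 8) from each flavour; flavours with fewer than 8 contribute all they have.
Σ min(cᵢ, 8) = 8 + 2 + 8 + 3 + 5 + 8 + 5 + 8 + 8 + 4 = 59.
Draw number 59 + 1 = 60 must push one box to 9.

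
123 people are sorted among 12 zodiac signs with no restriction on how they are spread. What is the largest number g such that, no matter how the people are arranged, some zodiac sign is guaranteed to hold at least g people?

11

The 12 zodiac signs are the holes and the 123 people are the pigeons.
If every zodiac sign held at most 10 people, the total would be at most 12 × 10 = 120, which is less than 123.
So some zodiac sign holds at least ⌈123/12⌉ = 11 people.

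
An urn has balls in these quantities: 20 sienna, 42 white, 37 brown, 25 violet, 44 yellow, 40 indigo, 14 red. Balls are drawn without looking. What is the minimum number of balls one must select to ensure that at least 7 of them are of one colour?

By the pigeonhole principle, the 7 colours are the holes; the balls drawn are the pigeons.
To avoid 7 of any one colour, the worst case takes at most 6 of each colour.
That gives 6 + 6 + 6 + 6 + 6 + 6 + 6 = 42 balls with no colour reaching 7.
The next ball forces some colour to 7, so 42 + 1 = 43.

43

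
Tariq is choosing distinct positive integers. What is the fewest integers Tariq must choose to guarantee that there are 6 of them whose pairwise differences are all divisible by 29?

146

Integers whose pairwise differences are multiples of 29 are exactly those sharing a remainder mod 29. The 29 residue classes mod 29 are the pigeonholes.
With 145 integers one could put 5 in each residue class and have no class reach 6.
The 146th integer pushes some class to 6, so 29·5 + 1 = 146.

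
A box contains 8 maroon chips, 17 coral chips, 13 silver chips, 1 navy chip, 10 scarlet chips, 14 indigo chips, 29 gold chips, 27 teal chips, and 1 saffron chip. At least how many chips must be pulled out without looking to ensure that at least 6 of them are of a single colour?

An adversary could hand out at most 5 chips per colour (navy, saffron run out sooner): 5 + 5 + 5 + 1 + 5 + 5 + 5 + 5 + 1 = 37 chips and still no colour has 6.
One more chip lands in a colour already at 5, so 38 draws are enough and 37 are not.

38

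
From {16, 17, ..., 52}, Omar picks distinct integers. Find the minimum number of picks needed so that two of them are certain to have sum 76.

Two chosen integers sum to 76 exactly when both halves of some pair {x, 76−x} with 24 ≤ x ≤ 76−x ≤ 52 are chosen — 14 such pairs.
The remaining 9 elements (those with no distinct partner in range) can never complete a 76-sum, so the worst case takes all of them and one from each pair: 9 + 14 = 23.
The 24th integer has to be the second member of some pair, so 23 + 1 = 24.

24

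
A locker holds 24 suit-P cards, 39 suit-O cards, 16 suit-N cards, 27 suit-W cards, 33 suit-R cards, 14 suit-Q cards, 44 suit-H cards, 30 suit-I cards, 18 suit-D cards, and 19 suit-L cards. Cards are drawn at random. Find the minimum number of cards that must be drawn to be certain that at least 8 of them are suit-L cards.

253

In the worst case for collecting suit-L cards, every non-suit-L card comes out first.
There are 24 + 39 + 16 + 27 + 33 + 14 + 44 + 30 + 18 = 245 non-suit-L cards altogether.
After those, each further card must be suit-L, so 245 + 8 = 253 draws guarantee 8 suit-L cards.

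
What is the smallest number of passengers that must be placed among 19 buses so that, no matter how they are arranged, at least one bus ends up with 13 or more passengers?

229

With 228 passengers one could put exactly 12 in each of the 19 buses, and no bus would reach 13.
By pigeonhole, one more passenger must land in a bus that already has 12, giving it 13.
So 19 × 12 + 1 = 229 passengers are required.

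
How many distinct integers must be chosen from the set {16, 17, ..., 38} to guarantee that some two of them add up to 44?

18

A set avoiding the sum 44 can contain at most one of each pair {x, 44−x}, plus the 11 elements whose complement lies outside the range or equal to its own complement.
The integers 22, …, 38 (17 of them) are such a set: any two sum to at least 22+23 = 45 > 44.
By pigeonhole, any 18th integer completes one of the 6 pairs, so 18 choices force a sum of 44.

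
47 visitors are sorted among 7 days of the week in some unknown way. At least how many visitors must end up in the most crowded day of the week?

7

By pigeonhole, the 7 days of the week are the holes and the 47 visitors are the pigeons.
If every day of the week held at most 6 visitors, the total would be at most 7 × 6 = 42, which is less than 47.
So some day of the week holds at least ⌈47/7⌉ = 7 visitors.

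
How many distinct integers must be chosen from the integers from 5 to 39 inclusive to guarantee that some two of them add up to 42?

Two chosen integers sum to 42 exactly when both halves of some pair {x, 42−x} with 5 ≤ x ≤ 42−x ≤ 37 are chosen — 16 such pairs.
The remaining 3 elements (those with no distinct partner in range) can never complete a 42-sum, so the worst case takes all of them and one from each pair: 3 + 16 = 19.
The 20th integer has to be the second member of some pair, so 19 + 1 = 20.

20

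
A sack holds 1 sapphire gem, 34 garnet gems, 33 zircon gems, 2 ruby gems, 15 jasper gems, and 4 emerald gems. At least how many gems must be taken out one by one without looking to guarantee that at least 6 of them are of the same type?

23

The 6 types are the holes; the gems drawn are the pigeons.
To avoid 6 of any one type, the worst case takes at most 5 of each type, or every gem of a type that has fewer than 5.
That gives 1 + 5 + 5 + 2 + 5 + 4 = 22 gems with no type reaching 6.
The next gem forces some type to 6, so 22 + 1 = 23.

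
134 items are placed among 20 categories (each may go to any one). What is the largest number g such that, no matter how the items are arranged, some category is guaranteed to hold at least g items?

7

Pigeonhole: the 20 categories are the holes and the 134 items are the pigeons.
If every category held at most 6 items, the total would be at most 20 × 6 = 120, which is less than 134.
So some category holds at least ⌈134/20⌉ = 7 items.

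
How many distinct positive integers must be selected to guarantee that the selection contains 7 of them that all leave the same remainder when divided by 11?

Pigeonhole: the 11 residue classes mod 11 are the pigeonholes.
With 66 integers one could put 6 in each residue class and have no class reach 7.
The 67th integer pushes some class to 7, so 11·6 + 1 = 67.

67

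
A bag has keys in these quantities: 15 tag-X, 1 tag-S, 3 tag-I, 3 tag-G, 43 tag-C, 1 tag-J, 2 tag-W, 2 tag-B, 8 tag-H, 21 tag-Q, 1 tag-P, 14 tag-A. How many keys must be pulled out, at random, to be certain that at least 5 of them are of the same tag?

By pigeonhole, put each drawn key into a box by tag. The largest draw with every box below 5 takes min(count, 4) from each tag; tags with fewer than 4 contribute all they have.
Σ min(cᵢ, 4) = 4 + 1 + 3 + 3 + 4 + 1 + 2 + 2 + 4 + 4 + 1 + 4 = 33.
Draw number 33 + 1 = 34 must push one box to 5.

34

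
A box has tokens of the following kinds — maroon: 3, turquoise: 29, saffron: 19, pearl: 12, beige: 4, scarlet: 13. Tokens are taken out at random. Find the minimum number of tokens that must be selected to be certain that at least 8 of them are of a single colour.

By the pigeonhole principle, the 6 colours are the holes; the tokens drawn are the pigeons.
To avoid 8 of any one colour, the worst case takes at most 7 of each colour, or every token of a colour that has fewer than 7.
That gives 3 + 7 + 7 + 7 + 4 + 7 = 35 tokens with no colour reaching 8.
The next token forces some colour to 8, so 35 + 1 = 36.

36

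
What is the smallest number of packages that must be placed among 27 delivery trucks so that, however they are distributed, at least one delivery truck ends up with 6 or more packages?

136

With 135 packages one could put exactly 5 in each of the 27 delivery trucks, and no delivery truck would reach 6.
One more package must land in a delivery truck that already has 5, giving it 6.
So 27 × 5 + 1 = 136 packages are required.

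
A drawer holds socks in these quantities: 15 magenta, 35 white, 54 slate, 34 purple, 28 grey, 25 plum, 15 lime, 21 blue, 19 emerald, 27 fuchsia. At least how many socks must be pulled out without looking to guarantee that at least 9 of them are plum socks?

In the worst case for collecting plum socks, every non-plum sock comes out first.
There are 15 + 35 + 54 + 34 + 28 + 15 + 21 + 19 + 27 = 248 non-plum socks altogether.
After those, each further sock must be plum, so 248 + 9 = 257 draws guarantee 9 plum socks.

257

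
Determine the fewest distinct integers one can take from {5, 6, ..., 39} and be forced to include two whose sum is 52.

23

Two chosen integers sum to 52 exactly when both halves of some pair {x, 52−x} with 13 ≤ x ≤ 52−x ≤ 39 are chosen — 13 such pairs.
The remaining 9 elements (those with no distinct partner in range) can never complete a 52-sum, so the worst case takes all of them and one from each pair: 9 + 13 = 22.
By pigeonhole, the 23rd integer has to be the second member of some pair, so 22 + 1 = 23.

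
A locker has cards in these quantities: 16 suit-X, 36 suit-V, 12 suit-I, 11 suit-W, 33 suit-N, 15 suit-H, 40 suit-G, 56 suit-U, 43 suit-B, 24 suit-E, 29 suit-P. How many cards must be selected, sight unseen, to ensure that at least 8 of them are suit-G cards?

283

In the worst case for collecting suit-G cards, every non-suit-G card comes out first.
There are 16 + 36 + 12 + 11 + 33 + 15 + 56 + 43 + 24 + 29 = 275 non-suit-G cards altogether.
After those, each further card must be suit-G, so 275 + 8 = 283 draws guarantee 8 suit-G cards.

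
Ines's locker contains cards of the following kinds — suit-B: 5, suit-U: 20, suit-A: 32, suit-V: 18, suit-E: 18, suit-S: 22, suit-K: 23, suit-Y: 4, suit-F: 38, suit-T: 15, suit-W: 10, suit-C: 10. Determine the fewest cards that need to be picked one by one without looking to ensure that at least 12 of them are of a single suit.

Pigeonhole: put each drawn card into a box by suit. The largest draw with every box below 12 takes min(count, 11) from each suit; suits with fewer than 11 contribute all they have.
Σ min(cᵢ, 11) = 5 + 11 + 11 + 11 + 11 + 11 + 11 + 4 + 11 + 11 + 10 + 10 = 117.
Draw number 117 + 1 = 118 must push one box to 12.

118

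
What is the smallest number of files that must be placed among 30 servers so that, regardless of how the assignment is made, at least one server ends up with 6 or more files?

151

With 150 files one could put exactly 5 in each of the 30 servers, and no server would reach 6.
One more file must land in a server that already has 5, giving it 6.
So 30 × 5 + 1 = 151 files are required.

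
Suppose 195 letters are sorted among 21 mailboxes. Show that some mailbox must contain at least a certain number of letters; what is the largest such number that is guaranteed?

The 21 mailboxes are the holes and the 195 letters are the pigeons.
If every mailbox held at most 9 letters, the total would be at most 21 × 9 = 189, which is less than 195.
So some mailbox holds at least ⌈195/21⌉ = 10 letters.

10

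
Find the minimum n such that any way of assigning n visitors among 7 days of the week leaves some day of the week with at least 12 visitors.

With 77 visitors one could put exactly 11 in each of the 7 days of the week, and no day of the week would reach 12.
By the pigeonhole principle, one more visitor must land in a day of the week that already has 11, giving it 12.
So 7 × 11 + 1 = 78 visitors are required.

78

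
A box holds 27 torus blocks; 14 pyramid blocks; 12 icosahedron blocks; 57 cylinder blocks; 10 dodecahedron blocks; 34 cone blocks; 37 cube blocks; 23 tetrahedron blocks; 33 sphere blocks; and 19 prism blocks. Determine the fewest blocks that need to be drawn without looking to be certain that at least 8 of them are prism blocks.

255

In the worst case for collecting prism blocks, every non-prism block comes out first.
There are 27 + 14 + 12 + 57 + 10 + 34 + 37 + 23 + 33 = 247 non-prism blocks altogether.
After those, each further block must be prism, so 247 + 8 = 255 draws guarantee 8 prism blocks.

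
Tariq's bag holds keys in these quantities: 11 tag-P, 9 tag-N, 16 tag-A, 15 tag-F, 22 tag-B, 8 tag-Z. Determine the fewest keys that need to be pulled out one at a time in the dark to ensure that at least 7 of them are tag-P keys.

77

In the worst case for collecting tag-P keys, every non-tag-P key comes out first.
There are 9 + 16 + 15 + 22 + 8 = 70 non-tag-P keys altogether.
After those, each further key must be tag-P, so 70 + 7 = 77 draws guarantee 7 tag-P keys.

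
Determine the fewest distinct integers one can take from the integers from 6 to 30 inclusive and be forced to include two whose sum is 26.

Two chosen integers sum to 26 exactly when both halves of some pair {x, 26−x} with 6 ≤ x ≤ 26−x ≤ 20 are chosen — 7 such pairs.
The remaining 11 elements (those with no distinct partner in range) can never complete a 26-sum, so the worst case takes all of them and one from each pair: 11 + 7 = 18.
The 19th integer has to be the second member of some pair, so 18 + 1 = 19.

19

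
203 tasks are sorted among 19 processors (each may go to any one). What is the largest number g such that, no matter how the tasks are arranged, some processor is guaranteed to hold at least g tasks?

11

By the pigeonhole principle, the 19 processors are the holes and the 203 tasks are the pigeons.
If every processor held at most 10 tasks, the total would be at most 19 × 10 = 190, which is less than 203.
So some processor holds at least ⌈203/19⌉ = 11 tasks.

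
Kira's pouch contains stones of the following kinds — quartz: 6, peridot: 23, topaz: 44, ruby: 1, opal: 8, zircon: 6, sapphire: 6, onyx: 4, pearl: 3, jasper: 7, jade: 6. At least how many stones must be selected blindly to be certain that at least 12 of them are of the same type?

70

An adversary could hand out at most 11 stones per type (9 types run out sooner): 6 + 11 + 11 + 1 + 8 + 6 + 6 + 4 + 3 + 7 + 6 = 69 stones and still no type has 12.
By the pigeonhole principle, one more stone lands in a type already at 11, so 70 draws are enough and 69 are not.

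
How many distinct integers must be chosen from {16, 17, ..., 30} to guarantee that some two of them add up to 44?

Two chosen integers sum to 44 exactly when both halves of some pair {x, 44−x} with 16 ≤ x ≤ 44−x ≤ 28 are chosen — 6 such pairs.
The remaining 3 elements (those with no distinct partner in range) can never complete a 44-sum, so the worst case takes all of them and one from each pair: 3 + 6 = 9.
By pigeonhole, the 10th integer has to be the second member of some pair, so 9 + 1 = 10.

10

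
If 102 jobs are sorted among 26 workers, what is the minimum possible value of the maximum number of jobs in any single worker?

4

The 26 workers are the holes and the 102 jobs are the pigeons.
If every worker held at most 3 jobs, the total would be at most 26 × 3 = 78, which is less than 102.
So some worker holds at least ⌈102/26⌉ = 4 jobs.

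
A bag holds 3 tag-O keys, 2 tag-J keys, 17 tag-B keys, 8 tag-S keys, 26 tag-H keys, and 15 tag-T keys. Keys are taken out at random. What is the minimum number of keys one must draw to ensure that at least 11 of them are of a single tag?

44

The 6 tags are the holes; the keys drawn are the pigeons.
To avoid 11 of any one tag, the worst case takes at most 10 of each tag, or every key of a tag that has fewer than 10.
That gives 3 + 2 + 10 + 8 + 10 + 10 = 43 keys with no tag reaching 11.
The next key forces some tag to 11, so 43 + 1 = 44.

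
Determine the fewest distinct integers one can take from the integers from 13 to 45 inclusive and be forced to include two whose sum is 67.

22

Two chosen integers sum to 67 exactly when both halves of some pair {x, 67−x} with 22 ≤ x ≤ 67−x ≤ 45 are chosen — 12 such pairs.
The remaining 9 elements (those with no distinct partner in range) can never complete a 67-sum, so the worst case takes all of them and one from each pair: 9 + 12 = 21.
By pigeonhole, the 22nd integer has to be the second member of some pair, so 21 + 1 = 22.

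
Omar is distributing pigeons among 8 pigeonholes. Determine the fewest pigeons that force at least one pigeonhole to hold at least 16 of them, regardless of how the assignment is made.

With 120 pigeons one could put exactly 15 in each of the 8 pigeonholes, and no pigeonhole would reach 16.
Pigeonhole: one more pigeon must land in a pigeonhole that already has 15, giving it 16.
So 8 × 15 + 1 = 121 pigeons are required.

121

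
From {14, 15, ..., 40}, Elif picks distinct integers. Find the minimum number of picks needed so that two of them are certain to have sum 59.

Group the elements by complementary pair {x, 59−x}: {19,40}, {20,39}, {21,38}, …, giving 11 two-element pairs and 5 integers whose partner 59−x falls outside [14,40].
Treating each of those 16 groups as a pigeonhole, one can pick one integer per group — 16 integers — with no two summing to 59.
The 17th integer lands in an occupied pair, forcing a sum of 59.

17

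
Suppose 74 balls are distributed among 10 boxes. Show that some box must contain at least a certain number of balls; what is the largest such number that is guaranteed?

8

Pigeonhole: the 10 boxes are the holes and the 74 balls are the pigeons.
If every box held at most 7 balls, the total would be at most 10 × 7 = 70, which is less than 74.
So some box holds at least ⌈74/10⌉ = 8 balls.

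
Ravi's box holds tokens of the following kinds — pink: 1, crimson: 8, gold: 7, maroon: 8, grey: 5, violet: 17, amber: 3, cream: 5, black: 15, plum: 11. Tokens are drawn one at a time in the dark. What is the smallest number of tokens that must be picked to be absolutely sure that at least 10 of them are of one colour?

65

By pigeonhole, put each drawn token into a box by colour. The largest draw with every box below 10 takes min(count, 9) from each colour; colours with fewer than 9 contribute all they have.
Σ min(cᵢ, 9) = 1 + 8 + 7 + 8 + 5 + 9 + 3 + 5 + 9 + 9 = 64.
Draw number 64 + 1 = 65 must push one box to 10.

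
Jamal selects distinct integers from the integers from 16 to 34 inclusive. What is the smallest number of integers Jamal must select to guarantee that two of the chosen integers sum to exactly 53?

12

Two chosen integers sum to 53 exactly when both halves of some pair {x, 53−x} with 19 ≤ x ≤ 53−x ≤ 34 are chosen — 8 such pairs.
The remaining 3 elements (those with no distinct partner in range) can never complete a 53-sum, so the worst case takes all of them and one from each pair: 3 + 8 = 11.
The 12th integer has to be the second member of some pair, so 11 + 1 = 12.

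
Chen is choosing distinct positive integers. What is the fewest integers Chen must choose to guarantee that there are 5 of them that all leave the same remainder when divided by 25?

The 25 residue classes mod 25 are the pigeonholes.
With 100 integers one could put 4 in each residue class and have no class reach 5.
The 101st integer pushes some class to 5, so 25·4 + 1 = 101.

101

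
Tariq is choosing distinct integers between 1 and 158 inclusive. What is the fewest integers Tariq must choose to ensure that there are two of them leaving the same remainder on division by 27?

The 27 residue classes mod 27 are the pigeonholes.
With 27 integers one could put 1 in each residue class and have no class reach 2.
The 28th integer pushes some class to 2, so 27·1 + 1 = 28.

28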